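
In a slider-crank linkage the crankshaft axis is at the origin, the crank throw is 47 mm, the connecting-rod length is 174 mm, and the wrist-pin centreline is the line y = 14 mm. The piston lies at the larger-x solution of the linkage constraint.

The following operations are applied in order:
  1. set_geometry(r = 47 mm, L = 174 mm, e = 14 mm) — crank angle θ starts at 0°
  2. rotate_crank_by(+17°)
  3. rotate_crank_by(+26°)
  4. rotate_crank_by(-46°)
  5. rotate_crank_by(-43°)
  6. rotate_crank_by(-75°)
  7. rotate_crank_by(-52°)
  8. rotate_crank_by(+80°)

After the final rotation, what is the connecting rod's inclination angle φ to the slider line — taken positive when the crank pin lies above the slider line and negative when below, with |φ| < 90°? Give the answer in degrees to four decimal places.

-20.4998

set_geometry: r = 47 mm, L = 174 mm, e = 14 mm; θ ← 0°
rotate_crank_by(+17°): θ ← 0° +17° = 17°
rotate_crank_by(+26°): θ ← 17° +26° = 43°
rotate_crank_by(-46°): θ ← 43° -46° = -3°
rotate_crank_by(-43°): θ ← -3° -43° = -46°
rotate_crank_by(-75°): θ ← -46° -75° = -121°
rotate_crank_by(-52°): θ ← -121° -52° = -173°
rotate_crank_by(+80°): θ ← -173° +80° = -93°
crank pin P = (r cos θ, r sin θ) = (-2.459790, -46.935588)
h = r sin θ − e = -46.935588 − 14 = -60.935588
sin φ = h / L = -60.935588 / 174 = -0.35020453
φ = arcsin(-0.35020453) = -20.499826°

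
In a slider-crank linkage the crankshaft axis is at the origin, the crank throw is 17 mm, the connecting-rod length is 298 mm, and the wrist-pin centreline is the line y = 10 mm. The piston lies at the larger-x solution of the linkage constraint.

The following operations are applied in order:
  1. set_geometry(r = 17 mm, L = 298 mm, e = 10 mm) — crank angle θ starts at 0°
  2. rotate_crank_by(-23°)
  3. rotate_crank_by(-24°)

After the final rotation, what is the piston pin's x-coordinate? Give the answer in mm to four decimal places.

308.7484

set_geometry: r = 17 mm, L = 298 mm, e = 10 mm; θ ← 0°
rotate_crank_by(-23°): θ ← 0° -23° = -23°
rotate_crank_by(-24°): θ ← -23° -24° = -47°
crank pin P = (r cos θ, r sin θ) = (11.593972, -12.433013)
h = r sin θ − e = -12.433013 − 10 = -22.433013
x = r cos θ + √(L² − h²) = 11.593972 + √(88804.0 − 503.2401) = 11.593972 + 297.154438 = 308.748410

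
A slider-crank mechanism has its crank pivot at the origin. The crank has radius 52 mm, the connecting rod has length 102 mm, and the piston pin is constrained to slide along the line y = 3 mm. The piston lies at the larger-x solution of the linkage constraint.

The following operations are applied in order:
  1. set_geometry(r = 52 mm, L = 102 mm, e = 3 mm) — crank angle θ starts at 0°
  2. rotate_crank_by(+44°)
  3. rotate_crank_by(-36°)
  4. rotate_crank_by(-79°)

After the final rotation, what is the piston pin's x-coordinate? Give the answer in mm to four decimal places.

104.5800

set_geometry: r = 52 mm, L = 102 mm, e = 3 mm; θ ← 0°
rotate_crank_by(+44°): θ ← 0° +44° = 44°
rotate_crank_by(-36°): θ ← 44° -36° = 8°
rotate_crank_by(-79°): θ ← 8° -79° = -71°
crank pin P = (r cos θ, r sin θ) = (16.929544, -49.166966)
h = r sin θ − e = -49.166966 − 3 = -52.166966
x = r cos θ + √(L² − h²) = 16.929544 + √(10404.0 − 2721.3923) = 16.929544 + 87.650486 = 104.580030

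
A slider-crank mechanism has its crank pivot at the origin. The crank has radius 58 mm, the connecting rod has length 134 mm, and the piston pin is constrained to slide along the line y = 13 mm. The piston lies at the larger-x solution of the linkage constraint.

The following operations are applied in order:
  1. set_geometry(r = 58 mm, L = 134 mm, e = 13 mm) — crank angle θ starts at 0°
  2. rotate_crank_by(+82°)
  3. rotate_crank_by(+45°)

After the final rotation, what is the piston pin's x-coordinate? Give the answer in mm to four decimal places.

set_geometry: r = 58 mm, L = 134 mm, e = 13 mm; θ ← 0°
rotate_crank_by(+82°): θ ← 0° +82° = 82°
rotate_crank_by(+45°): θ ← 82° +45° = 127°
crank pin P = (r cos θ, r sin θ) = (-34.905271, 46.320860)
h = r sin θ − e = 46.320860 − 13 = 33.320860
x = r cos θ + √(L² − h²) = -34.905271 + √(17956.0 − 1110.2797) = -34.905271 + 129.791064 = 94.885793

94.8858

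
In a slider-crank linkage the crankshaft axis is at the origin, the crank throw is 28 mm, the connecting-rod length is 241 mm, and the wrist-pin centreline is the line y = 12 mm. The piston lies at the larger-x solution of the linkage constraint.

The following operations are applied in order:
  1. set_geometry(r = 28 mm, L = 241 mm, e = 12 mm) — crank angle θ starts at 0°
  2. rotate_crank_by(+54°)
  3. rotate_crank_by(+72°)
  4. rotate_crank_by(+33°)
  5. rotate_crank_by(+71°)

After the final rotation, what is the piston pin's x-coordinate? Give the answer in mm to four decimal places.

set_geometry: r = 28 mm, L = 241 mm, e = 12 mm; θ ← 0°
rotate_crank_by(+54°): θ ← 0° +54° = 54°
rotate_crank_by(+72°): θ ← 54° +72° = 126°
rotate_crank_by(+33°): θ ← 126° +33° = 159°
rotate_crank_by(+71°): θ ← 159° +71° = 230°
crank pin P = (r cos θ, r sin θ) = (-17.998053, -21.449244)
h = r sin θ − e = -21.449244 − 12 = -33.449244
x = r cos θ + √(L² − h²) = -17.998053 + √(58081.0 − 1118.8520) = -17.998053 + 238.667442 = 220.669389

220.6694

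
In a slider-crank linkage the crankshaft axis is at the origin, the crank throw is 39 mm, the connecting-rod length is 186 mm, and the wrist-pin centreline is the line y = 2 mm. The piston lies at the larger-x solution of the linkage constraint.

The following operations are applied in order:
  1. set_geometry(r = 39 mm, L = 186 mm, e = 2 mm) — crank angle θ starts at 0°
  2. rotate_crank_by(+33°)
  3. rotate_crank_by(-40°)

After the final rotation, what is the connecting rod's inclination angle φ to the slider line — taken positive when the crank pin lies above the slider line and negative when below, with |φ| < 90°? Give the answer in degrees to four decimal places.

-2.0806

set_geometry: r = 39 mm, L = 186 mm, e = 2 mm; θ ← 0°
rotate_crank_by(+33°): θ ← 0° +33° = 33°
rotate_crank_by(-40°): θ ← 33° -40° = -7°
crank pin P = (r cos θ, r sin θ) = (38.709300, -4.752904)
h = r sin θ − e = -4.752904 − 2 = -6.752904
sin φ = h / L = -6.752904 / 186 = -0.03630594
φ = arcsin(-0.03630594) = -2.080634°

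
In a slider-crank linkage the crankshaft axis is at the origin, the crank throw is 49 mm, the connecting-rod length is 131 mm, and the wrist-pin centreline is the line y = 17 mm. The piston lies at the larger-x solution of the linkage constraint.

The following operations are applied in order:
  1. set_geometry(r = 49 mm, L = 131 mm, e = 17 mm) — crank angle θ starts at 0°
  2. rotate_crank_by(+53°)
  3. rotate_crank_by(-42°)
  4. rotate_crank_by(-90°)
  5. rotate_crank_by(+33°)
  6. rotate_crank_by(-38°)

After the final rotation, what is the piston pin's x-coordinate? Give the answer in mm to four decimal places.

set_geometry: r = 49 mm, L = 131 mm, e = 17 mm; θ ← 0°
rotate_crank_by(+53°): θ ← 0° +53° = 53°
rotate_crank_by(-42°): θ ← 53° -42° = 11°
rotate_crank_by(-90°): θ ← 11° -90° = -79°
rotate_crank_by(+33°): θ ← -79° +33° = -46°
rotate_crank_by(-38°): θ ← -46° -38° = -84°
crank pin P = (r cos θ, r sin θ) = (5.121895, -48.731573)
h = r sin θ − e = -48.731573 − 17 = -65.731573
x = r cos θ + √(L² − h²) = 5.121895 + √(17161.0 − 4320.6397) = 5.121895 + 113.315314 = 118.437208

118.4372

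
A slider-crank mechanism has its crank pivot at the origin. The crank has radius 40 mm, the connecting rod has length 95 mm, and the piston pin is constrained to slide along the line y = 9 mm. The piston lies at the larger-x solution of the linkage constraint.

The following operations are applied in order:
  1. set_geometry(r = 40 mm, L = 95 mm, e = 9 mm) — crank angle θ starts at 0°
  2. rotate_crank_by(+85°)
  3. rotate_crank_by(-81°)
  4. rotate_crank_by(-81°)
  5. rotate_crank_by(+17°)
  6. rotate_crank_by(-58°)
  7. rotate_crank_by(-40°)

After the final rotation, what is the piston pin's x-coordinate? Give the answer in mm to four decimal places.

set_geometry: r = 40 mm, L = 95 mm, e = 9 mm; θ ← 0°
rotate_crank_by(+85°): θ ← 0° +85° = 85°
rotate_crank_by(-81°): θ ← 85° -81° = 4°
rotate_crank_by(-81°): θ ← 4° -81° = -77°
rotate_crank_by(+17°): θ ← -77° +17° = -60°
rotate_crank_by(-58°): θ ← -60° -58° = -118°
rotate_crank_by(-40°): θ ← -118° -40° = -158°
crank pin P = (r cos θ, r sin θ) = (-37.087354, -14.984264)
h = r sin θ − e = -14.984264 − 9 = -23.984264
x = r cos θ + √(L² − h²) = -37.087354 + √(9025.0 − 575.2449) = -37.087354 + 91.922549 = 54.835195

54.8352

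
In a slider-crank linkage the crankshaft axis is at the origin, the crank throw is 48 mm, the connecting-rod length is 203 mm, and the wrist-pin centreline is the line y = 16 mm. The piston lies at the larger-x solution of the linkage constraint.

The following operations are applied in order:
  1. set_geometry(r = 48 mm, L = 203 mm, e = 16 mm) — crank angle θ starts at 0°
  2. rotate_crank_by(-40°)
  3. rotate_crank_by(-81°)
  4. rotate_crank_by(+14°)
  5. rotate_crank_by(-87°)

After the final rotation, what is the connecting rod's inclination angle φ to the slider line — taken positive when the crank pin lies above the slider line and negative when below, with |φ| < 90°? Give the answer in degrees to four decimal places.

set_geometry: r = 48 mm, L = 203 mm, e = 16 mm; θ ← 0°
rotate_crank_by(-40°): θ ← 0° -40° = -40°
rotate_crank_by(-81°): θ ← -40° -81° = -121°
rotate_crank_by(+14°): θ ← -121° +14° = -107°
rotate_crank_by(-87°): θ ← -107° -87° = -194°
crank pin P = (r cos θ, r sin θ) = (-46.574195, 11.612251)
h = r sin θ − e = 11.612251 − 16 = -4.387749
sin φ = h / L = -4.387749 / 203 = -0.02161453
φ = arcsin(-0.02161453) = -1.238518°

-1.2385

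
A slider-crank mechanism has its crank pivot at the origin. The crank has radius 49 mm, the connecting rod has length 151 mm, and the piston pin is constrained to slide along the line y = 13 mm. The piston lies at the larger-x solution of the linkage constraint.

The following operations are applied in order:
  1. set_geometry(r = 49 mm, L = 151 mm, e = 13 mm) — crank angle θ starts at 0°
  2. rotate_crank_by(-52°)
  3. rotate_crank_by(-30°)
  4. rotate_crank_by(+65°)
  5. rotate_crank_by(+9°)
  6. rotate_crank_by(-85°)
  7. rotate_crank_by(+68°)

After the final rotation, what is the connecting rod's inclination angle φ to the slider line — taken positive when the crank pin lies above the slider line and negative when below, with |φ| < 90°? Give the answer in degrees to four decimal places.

-12.8990

set_geometry: r = 49 mm, L = 151 mm, e = 13 mm; θ ← 0°
rotate_crank_by(-52°): θ ← 0° -52° = -52°
rotate_crank_by(-30°): θ ← -52° -30° = -82°
rotate_crank_by(+65°): θ ← -82° +65° = -17°
rotate_crank_by(+9°): θ ← -17° +9° = -8°
rotate_crank_by(-85°): θ ← -8° -85° = -93°
rotate_crank_by(+68°): θ ← -93° +68° = -25°
crank pin P = (r cos θ, r sin θ) = (44.409082, -20.708295)
h = r sin θ − e = -20.708295 − 13 = -33.708295
sin φ = h / L = -33.708295 / 151 = -0.22323374
φ = arcsin(-0.22323374) = -12.899037°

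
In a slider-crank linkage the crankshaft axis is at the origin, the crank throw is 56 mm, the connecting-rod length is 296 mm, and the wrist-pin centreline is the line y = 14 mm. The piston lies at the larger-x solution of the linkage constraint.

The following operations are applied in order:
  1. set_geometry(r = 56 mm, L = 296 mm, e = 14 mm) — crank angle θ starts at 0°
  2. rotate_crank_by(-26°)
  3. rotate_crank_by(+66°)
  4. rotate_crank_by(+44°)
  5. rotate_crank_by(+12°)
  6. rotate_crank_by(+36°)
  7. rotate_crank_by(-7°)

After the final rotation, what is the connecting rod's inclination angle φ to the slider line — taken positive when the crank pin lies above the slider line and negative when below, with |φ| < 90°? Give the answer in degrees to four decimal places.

6.1814

set_geometry: r = 56 mm, L = 296 mm, e = 14 mm; θ ← 0°
rotate_crank_by(-26°): θ ← 0° -26° = -26°
rotate_crank_by(+66°): θ ← -26° +66° = 40°
rotate_crank_by(+44°): θ ← 40° +44° = 84°
rotate_crank_by(+12°): θ ← 84° +12° = 96°
rotate_crank_by(+36°): θ ← 96° +36° = 132°
rotate_crank_by(-7°): θ ← 132° -7° = 125°
crank pin P = (r cos θ, r sin θ) = (-32.120280, 45.872514)
h = r sin θ − e = 45.872514 − 14 = 31.872514
sin φ = h / L = 31.872514 / 296 = 0.10767741
φ = arcsin(0.10767741) = 6.181446°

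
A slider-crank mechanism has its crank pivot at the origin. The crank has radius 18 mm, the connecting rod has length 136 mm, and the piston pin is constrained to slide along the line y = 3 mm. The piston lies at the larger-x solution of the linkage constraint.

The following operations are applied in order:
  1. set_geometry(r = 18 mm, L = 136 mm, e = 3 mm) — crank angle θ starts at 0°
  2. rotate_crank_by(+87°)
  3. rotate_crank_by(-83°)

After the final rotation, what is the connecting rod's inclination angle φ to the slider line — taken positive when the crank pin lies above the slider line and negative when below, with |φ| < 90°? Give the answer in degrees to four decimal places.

-0.7349

set_geometry: r = 18 mm, L = 136 mm, e = 3 mm; θ ← 0°
rotate_crank_by(+87°): θ ← 0° +87° = 87°
rotate_crank_by(-83°): θ ← 87° -83° = 4°
crank pin P = (r cos θ, r sin θ) = (17.956153, 1.255617)
h = r sin θ − e = 1.255617 − 3 = -1.744383
sin φ = h / L = -1.744383 / 136 = -0.01282635
φ = arcsin(-0.01282635) = -0.734916°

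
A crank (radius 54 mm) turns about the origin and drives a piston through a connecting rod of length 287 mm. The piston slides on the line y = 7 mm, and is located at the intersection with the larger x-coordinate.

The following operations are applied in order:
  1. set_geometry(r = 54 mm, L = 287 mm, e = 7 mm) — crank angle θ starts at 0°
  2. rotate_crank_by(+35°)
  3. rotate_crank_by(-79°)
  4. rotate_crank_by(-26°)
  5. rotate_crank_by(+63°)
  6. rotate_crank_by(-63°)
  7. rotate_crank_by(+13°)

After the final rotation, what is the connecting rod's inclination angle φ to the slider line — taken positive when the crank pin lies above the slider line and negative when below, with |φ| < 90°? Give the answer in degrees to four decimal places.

set_geometry: r = 54 mm, L = 287 mm, e = 7 mm; θ ← 0°
rotate_crank_by(+35°): θ ← 0° +35° = 35°
rotate_crank_by(-79°): θ ← 35° -79° = -44°
rotate_crank_by(-26°): θ ← -44° -26° = -70°
rotate_crank_by(+63°): θ ← -70° +63° = -7°
rotate_crank_by(-63°): θ ← -7° -63° = -70°
rotate_crank_by(+13°): θ ← -70° +13° = -57°
crank pin P = (r cos θ, r sin θ) = (29.410508, -45.288211)
h = r sin θ − e = -45.288211 − 7 = -52.288211
sin φ = h / L = -52.288211 / 287 = -0.18218889
φ = arcsin(-0.18218889) = -10.497282°

-10.4973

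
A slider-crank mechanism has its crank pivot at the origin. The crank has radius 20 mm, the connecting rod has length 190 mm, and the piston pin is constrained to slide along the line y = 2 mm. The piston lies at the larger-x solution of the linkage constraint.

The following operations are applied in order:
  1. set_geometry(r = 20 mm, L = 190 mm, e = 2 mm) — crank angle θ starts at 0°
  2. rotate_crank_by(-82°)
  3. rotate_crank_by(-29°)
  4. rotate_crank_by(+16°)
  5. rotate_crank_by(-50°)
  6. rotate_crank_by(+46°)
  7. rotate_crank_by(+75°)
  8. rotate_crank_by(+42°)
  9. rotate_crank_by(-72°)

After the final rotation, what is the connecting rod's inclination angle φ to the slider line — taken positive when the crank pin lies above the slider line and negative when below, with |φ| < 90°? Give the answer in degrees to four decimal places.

-5.4908

set_geometry: r = 20 mm, L = 190 mm, e = 2 mm; θ ← 0°
rotate_crank_by(-82°): θ ← 0° -82° = -82°
rotate_crank_by(-29°): θ ← -82° -29° = -111°
rotate_crank_by(+16°): θ ← -111° +16° = -95°
rotate_crank_by(-50°): θ ← -95° -50° = -145°
rotate_crank_by(+46°): θ ← -145° +46° = -99°
rotate_crank_by(+75°): θ ← -99° +75° = -24°
rotate_crank_by(+42°): θ ← -24° +42° = 18°
rotate_crank_by(-72°): θ ← 18° -72° = -54°
crank pin P = (r cos θ, r sin θ) = (11.755705, -16.180340)
h = r sin θ − e = -16.180340 − 2 = -18.180340
sin φ = h / L = -18.180340 / 190 = -0.09568600
φ = arcsin(-0.09568600) = -5.490805°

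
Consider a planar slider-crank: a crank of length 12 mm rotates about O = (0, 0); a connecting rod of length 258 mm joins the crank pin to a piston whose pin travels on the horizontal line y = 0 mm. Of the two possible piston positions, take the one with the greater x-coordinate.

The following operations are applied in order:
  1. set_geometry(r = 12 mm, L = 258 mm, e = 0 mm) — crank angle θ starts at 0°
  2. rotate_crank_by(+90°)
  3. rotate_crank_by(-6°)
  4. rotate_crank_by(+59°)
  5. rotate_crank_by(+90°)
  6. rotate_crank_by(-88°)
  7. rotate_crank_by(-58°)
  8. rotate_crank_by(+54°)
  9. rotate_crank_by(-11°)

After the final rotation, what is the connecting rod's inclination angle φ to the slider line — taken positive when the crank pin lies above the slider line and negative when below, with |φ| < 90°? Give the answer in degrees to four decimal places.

2.0419

set_geometry: r = 12 mm, L = 258 mm, e = 0 mm; θ ← 0°
rotate_crank_by(+90°): θ ← 0° +90° = 90°
rotate_crank_by(-6°): θ ← 90° -6° = 84°
rotate_crank_by(+59°): θ ← 84° +59° = 143°
rotate_crank_by(+90°): θ ← 143° +90° = 233°
rotate_crank_by(-88°): θ ← 233° -88° = 145°
rotate_crank_by(-58°): θ ← 145° -58° = 87°
rotate_crank_by(+54°): θ ← 87° +54° = 141°
rotate_crank_by(-11°): θ ← 141° -11° = 130°
crank pin P = (r cos θ, r sin θ) = (-7.713451, 9.192533)
h = r sin θ − e = 9.192533 − 0 = 9.192533
sin φ = h / L = 9.192533 / 258 = 0.03562997
φ = arcsin(0.03562997) = 2.041879°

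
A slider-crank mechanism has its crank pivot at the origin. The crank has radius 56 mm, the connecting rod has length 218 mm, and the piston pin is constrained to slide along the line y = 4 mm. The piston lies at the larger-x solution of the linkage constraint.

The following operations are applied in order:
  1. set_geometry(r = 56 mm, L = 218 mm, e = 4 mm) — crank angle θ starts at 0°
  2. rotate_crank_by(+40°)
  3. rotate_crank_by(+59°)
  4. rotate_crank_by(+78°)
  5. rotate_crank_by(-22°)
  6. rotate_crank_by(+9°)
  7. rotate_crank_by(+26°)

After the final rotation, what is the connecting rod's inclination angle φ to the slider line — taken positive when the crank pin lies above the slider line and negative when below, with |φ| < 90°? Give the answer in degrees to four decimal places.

set_geometry: r = 56 mm, L = 218 mm, e = 4 mm; θ ← 0°
rotate_crank_by(+40°): θ ← 0° +40° = 40°
rotate_crank_by(+59°): θ ← 40° +59° = 99°
rotate_crank_by(+78°): θ ← 99° +78° = 177°
rotate_crank_by(-22°): θ ← 177° -22° = 155°
rotate_crank_by(+9°): θ ← 155° +9° = 164°
rotate_crank_by(+26°): θ ← 164° +26° = 190°
crank pin P = (r cos θ, r sin θ) = (-55.149234, -9.724298)
h = r sin θ − e = -9.724298 − 4 = -13.724298
sin φ = h / L = -13.724298 / 218 = -0.06295550
φ = arcsin(-0.06295550) = -3.609471°

-3.6095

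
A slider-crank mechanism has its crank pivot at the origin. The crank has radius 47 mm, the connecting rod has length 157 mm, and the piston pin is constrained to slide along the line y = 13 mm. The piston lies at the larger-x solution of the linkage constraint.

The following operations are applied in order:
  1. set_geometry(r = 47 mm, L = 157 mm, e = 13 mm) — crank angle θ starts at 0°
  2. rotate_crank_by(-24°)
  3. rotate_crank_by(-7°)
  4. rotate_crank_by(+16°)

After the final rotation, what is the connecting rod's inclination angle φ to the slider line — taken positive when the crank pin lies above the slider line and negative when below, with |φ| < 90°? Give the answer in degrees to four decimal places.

set_geometry: r = 47 mm, L = 157 mm, e = 13 mm; θ ← 0°
rotate_crank_by(-24°): θ ← 0° -24° = -24°
rotate_crank_by(-7°): θ ← -24° -7° = -31°
rotate_crank_by(+16°): θ ← -31° +16° = -15°
crank pin P = (r cos θ, r sin θ) = (45.398514, -12.164495)
h = r sin θ − e = -12.164495 − 13 = -25.164495
sin φ = h / L = -25.164495 / 157 = -0.16028341
φ = arcsin(-0.16028341) = -9.223347°

-9.2233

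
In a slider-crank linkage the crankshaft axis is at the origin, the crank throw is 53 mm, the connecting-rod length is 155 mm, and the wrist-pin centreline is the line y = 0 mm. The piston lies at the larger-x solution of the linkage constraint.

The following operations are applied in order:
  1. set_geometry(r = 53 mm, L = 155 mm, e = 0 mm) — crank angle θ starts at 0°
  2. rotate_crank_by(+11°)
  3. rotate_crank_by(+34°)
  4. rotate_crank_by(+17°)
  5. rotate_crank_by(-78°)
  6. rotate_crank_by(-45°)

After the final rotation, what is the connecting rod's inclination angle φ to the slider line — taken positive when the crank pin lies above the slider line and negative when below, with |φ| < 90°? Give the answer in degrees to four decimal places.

-17.4014

set_geometry: r = 53 mm, L = 155 mm, e = 0 mm; θ ← 0°
rotate_crank_by(+11°): θ ← 0° +11° = 11°
rotate_crank_by(+34°): θ ← 11° +34° = 45°
rotate_crank_by(+17°): θ ← 45° +17° = 62°
rotate_crank_by(-78°): θ ← 62° -78° = -16°
rotate_crank_by(-45°): θ ← -16° -45° = -61°
crank pin P = (r cos θ, r sin θ) = (25.694910, -46.354844)
h = r sin θ − e = -46.354844 − 0 = -46.354844
sin φ = h / L = -46.354844 / 155 = -0.29906351
φ = arcsin(-0.29906351) = -17.401364°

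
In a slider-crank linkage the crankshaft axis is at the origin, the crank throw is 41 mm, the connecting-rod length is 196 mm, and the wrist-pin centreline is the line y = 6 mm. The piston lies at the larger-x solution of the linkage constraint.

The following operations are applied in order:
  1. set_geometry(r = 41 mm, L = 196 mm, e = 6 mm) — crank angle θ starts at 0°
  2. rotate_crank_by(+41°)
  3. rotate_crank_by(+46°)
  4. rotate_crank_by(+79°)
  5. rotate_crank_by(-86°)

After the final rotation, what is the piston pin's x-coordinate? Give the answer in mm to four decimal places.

200.0813

set_geometry: r = 41 mm, L = 196 mm, e = 6 mm; θ ← 0°
rotate_crank_by(+41°): θ ← 0° +41° = 41°
rotate_crank_by(+46°): θ ← 41° +46° = 87°
rotate_crank_by(+79°): θ ← 87° +79° = 166°
rotate_crank_by(-86°): θ ← 166° -86° = 80°
crank pin P = (r cos θ, r sin θ) = (7.119575, 40.377118)
h = r sin θ − e = 40.377118 − 6 = 34.377118
x = r cos θ + √(L² − h²) = 7.119575 + √(38416.0 − 1181.7862) = 7.119575 + 192.961690 = 200.081265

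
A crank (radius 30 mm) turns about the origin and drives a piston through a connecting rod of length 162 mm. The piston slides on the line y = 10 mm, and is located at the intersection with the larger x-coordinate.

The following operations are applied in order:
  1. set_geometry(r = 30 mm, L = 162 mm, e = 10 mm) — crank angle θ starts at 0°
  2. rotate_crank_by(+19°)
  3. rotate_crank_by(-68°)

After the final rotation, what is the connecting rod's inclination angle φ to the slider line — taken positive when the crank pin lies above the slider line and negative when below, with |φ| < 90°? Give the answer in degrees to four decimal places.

set_geometry: r = 30 mm, L = 162 mm, e = 10 mm; θ ← 0°
rotate_crank_by(+19°): θ ← 0° +19° = 19°
rotate_crank_by(-68°): θ ← 19° -68° = -49°
crank pin P = (r cos θ, r sin θ) = (19.681771, -22.641287)
h = r sin θ − e = -22.641287 − 10 = -32.641287
sin φ = h / L = -32.641287 / 162 = -0.20148943
φ = arcsin(-0.20148943) = -11.624070°

-11.6241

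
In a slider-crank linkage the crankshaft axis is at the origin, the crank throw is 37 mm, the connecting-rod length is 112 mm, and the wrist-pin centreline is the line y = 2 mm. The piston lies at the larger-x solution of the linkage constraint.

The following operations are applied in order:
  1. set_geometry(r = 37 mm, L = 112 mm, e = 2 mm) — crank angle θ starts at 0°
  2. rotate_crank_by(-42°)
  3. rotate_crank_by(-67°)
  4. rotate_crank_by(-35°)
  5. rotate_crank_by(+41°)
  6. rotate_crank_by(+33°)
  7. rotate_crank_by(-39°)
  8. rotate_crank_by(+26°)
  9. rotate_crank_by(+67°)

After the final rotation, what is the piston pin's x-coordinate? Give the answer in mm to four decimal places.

146.9004

set_geometry: r = 37 mm, L = 112 mm, e = 2 mm; θ ← 0°
rotate_crank_by(-42°): θ ← 0° -42° = -42°
rotate_crank_by(-67°): θ ← -42° -67° = -109°
rotate_crank_by(-35°): θ ← -109° -35° = -144°
rotate_crank_by(+41°): θ ← -144° +41° = -103°
rotate_crank_by(+33°): θ ← -103° +33° = -70°
rotate_crank_by(-39°): θ ← -70° -39° = -109°
rotate_crank_by(+26°): θ ← -109° +26° = -83°
rotate_crank_by(+67°): θ ← -83° +67° = -16°
crank pin P = (r cos θ, r sin θ) = (35.566683, -10.198582)
h = r sin θ − e = -10.198582 − 2 = -12.198582
x = r cos θ + √(L² − h²) = 35.566683 + √(12544.0 − 148.8054) = 35.566683 + 111.333708 = 146.900391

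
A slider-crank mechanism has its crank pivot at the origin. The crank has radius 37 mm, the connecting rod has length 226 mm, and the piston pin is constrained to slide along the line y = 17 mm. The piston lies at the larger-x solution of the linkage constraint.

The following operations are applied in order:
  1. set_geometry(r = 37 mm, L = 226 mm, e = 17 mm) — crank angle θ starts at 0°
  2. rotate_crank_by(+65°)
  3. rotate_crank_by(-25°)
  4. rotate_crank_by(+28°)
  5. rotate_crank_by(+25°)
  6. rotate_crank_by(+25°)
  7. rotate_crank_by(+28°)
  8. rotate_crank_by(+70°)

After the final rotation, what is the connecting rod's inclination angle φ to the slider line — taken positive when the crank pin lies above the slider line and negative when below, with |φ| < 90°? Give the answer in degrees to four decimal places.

-9.8722

set_geometry: r = 37 mm, L = 226 mm, e = 17 mm; θ ← 0°
rotate_crank_by(+65°): θ ← 0° +65° = 65°
rotate_crank_by(-25°): θ ← 65° -25° = 40°
rotate_crank_by(+28°): θ ← 40° +28° = 68°
rotate_crank_by(+25°): θ ← 68° +25° = 93°
rotate_crank_by(+25°): θ ← 93° +25° = 118°
rotate_crank_by(+28°): θ ← 118° +28° = 146°
rotate_crank_by(+70°): θ ← 146° +70° = 216°
crank pin P = (r cos θ, r sin θ) = (-29.933629, -21.748054)
h = r sin θ − e = -21.748054 − 17 = -38.748054
sin φ = h / L = -38.748054 / 226 = -0.17145157
φ = arcsin(-0.17145157) = -9.872227°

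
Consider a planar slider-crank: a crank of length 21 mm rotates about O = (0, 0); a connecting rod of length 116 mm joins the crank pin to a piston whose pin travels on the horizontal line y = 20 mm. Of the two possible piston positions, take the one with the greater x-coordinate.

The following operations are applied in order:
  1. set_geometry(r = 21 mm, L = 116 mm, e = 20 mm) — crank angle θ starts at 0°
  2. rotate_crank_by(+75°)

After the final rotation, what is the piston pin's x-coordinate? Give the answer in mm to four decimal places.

set_geometry: r = 21 mm, L = 116 mm, e = 20 mm; θ ← 0°
rotate_crank_by(+75°): θ ← 0° +75° = 75°
crank pin P = (r cos θ, r sin θ) = (5.435200, 20.284442)
h = r sin θ − e = 20.284442 − 20 = 0.284442
x = r cos θ + √(L² − h²) = 5.435200 + √(13456.0 − 0.0809) = 5.435200 + 115.999651 = 121.434851

121.4349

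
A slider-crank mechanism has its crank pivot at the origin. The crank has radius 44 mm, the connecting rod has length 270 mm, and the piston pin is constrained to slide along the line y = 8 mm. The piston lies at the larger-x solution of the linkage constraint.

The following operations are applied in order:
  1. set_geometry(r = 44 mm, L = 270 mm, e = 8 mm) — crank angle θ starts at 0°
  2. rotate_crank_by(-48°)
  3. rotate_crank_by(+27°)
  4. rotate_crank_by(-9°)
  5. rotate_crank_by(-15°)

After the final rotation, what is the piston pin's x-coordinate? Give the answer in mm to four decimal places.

set_geometry: r = 44 mm, L = 270 mm, e = 8 mm; θ ← 0°
rotate_crank_by(-48°): θ ← 0° -48° = -48°
rotate_crank_by(+27°): θ ← -48° +27° = -21°
rotate_crank_by(-9°): θ ← -21° -9° = -30°
rotate_crank_by(-15°): θ ← -30° -15° = -45°
crank pin P = (r cos θ, r sin θ) = (31.112698, -31.112698)
h = r sin θ − e = -31.112698 − 8 = -39.112698
x = r cos θ + √(L² − h²) = 31.112698 + √(72900.0 − 1529.8032) = 31.112698 + 267.152011 = 298.264709

298.2647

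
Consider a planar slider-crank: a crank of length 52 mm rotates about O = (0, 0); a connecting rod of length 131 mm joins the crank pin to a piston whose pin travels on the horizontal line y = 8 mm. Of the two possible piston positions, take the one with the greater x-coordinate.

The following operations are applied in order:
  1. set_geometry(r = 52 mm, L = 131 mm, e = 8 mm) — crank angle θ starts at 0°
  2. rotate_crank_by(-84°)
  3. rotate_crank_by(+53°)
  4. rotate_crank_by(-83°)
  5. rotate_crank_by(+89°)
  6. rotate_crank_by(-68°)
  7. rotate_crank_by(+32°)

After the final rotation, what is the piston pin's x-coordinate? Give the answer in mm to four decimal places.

144.7963

set_geometry: r = 52 mm, L = 131 mm, e = 8 mm; θ ← 0°
rotate_crank_by(-84°): θ ← 0° -84° = -84°
rotate_crank_by(+53°): θ ← -84° +53° = -31°
rotate_crank_by(-83°): θ ← -31° -83° = -114°
rotate_crank_by(+89°): θ ← -114° +89° = -25°
rotate_crank_by(-68°): θ ← -25° -68° = -93°
rotate_crank_by(+32°): θ ← -93° +32° = -61°
crank pin P = (r cos θ, r sin θ) = (25.210100, -45.480225)
h = r sin θ − e = -45.480225 − 8 = -53.480225
x = r cos θ + √(L² − h²) = 25.210100 + √(17161.0 − 2860.1344) = 25.210100 + 119.586226 = 144.796327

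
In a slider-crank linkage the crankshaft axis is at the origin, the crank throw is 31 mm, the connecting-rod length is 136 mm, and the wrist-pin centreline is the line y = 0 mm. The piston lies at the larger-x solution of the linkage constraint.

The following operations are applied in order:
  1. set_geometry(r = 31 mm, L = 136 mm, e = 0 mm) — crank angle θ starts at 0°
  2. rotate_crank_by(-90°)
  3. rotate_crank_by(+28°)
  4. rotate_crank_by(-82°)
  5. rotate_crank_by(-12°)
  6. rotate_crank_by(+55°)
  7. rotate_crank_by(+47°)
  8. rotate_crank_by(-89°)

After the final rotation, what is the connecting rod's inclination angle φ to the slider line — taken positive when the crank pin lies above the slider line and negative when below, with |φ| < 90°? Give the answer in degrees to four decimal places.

set_geometry: r = 31 mm, L = 136 mm, e = 0 mm; θ ← 0°
rotate_crank_by(-90°): θ ← 0° -90° = -90°
rotate_crank_by(+28°): θ ← -90° +28° = -62°
rotate_crank_by(-82°): θ ← -62° -82° = -144°
rotate_crank_by(-12°): θ ← -144° -12° = -156°
rotate_crank_by(+55°): θ ← -156° +55° = -101°
rotate_crank_by(+47°): θ ← -101° +47° = -54°
rotate_crank_by(-89°): θ ← -54° -89° = -143°
crank pin P = (r cos θ, r sin θ) = (-24.757701, -18.656266)
h = r sin θ − e = -18.656266 − 0 = -18.656266
sin φ = h / L = -18.656266 / 136 = -0.13717842
φ = arcsin(-0.13717842) = -7.884607°

-7.8846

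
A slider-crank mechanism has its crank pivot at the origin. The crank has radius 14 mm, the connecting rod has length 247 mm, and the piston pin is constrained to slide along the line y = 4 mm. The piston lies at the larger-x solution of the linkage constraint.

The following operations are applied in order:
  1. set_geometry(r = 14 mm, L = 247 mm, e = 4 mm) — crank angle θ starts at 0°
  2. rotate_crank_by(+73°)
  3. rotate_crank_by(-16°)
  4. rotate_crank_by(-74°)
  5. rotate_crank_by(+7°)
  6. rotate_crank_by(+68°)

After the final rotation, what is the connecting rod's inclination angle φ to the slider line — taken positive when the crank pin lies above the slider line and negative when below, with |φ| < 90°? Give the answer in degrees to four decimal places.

1.8265

set_geometry: r = 14 mm, L = 247 mm, e = 4 mm; θ ← 0°
rotate_crank_by(+73°): θ ← 0° +73° = 73°
rotate_crank_by(-16°): θ ← 73° -16° = 57°
rotate_crank_by(-74°): θ ← 57° -74° = -17°
rotate_crank_by(+7°): θ ← -17° +7° = -10°
rotate_crank_by(+68°): θ ← -10° +68° = 58°
crank pin P = (r cos θ, r sin θ) = (7.418870, 11.872673)
h = r sin θ − e = 11.872673 − 4 = 7.872673
sin φ = h / L = 7.872673 / 247 = 0.03187317
φ = arcsin(0.03187317) = 1.826508°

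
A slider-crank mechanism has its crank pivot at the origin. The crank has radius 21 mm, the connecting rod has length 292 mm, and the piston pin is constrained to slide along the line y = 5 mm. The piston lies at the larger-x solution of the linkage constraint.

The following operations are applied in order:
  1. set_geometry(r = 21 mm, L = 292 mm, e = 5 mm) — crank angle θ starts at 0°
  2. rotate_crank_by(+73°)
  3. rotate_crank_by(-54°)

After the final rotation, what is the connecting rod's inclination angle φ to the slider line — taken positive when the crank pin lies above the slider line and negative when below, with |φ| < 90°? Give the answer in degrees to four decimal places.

0.3604

set_geometry: r = 21 mm, L = 292 mm, e = 5 mm; θ ← 0°
rotate_crank_by(+73°): θ ← 0° +73° = 73°
rotate_crank_by(-54°): θ ← 73° -54° = 19°
crank pin P = (r cos θ, r sin θ) = (19.855890, 6.836931)
h = r sin θ − e = 6.836931 − 5 = 1.836931
sin φ = h / L = 1.836931 / 292 = 0.00629086
φ = arcsin(0.00629086) = 0.360442°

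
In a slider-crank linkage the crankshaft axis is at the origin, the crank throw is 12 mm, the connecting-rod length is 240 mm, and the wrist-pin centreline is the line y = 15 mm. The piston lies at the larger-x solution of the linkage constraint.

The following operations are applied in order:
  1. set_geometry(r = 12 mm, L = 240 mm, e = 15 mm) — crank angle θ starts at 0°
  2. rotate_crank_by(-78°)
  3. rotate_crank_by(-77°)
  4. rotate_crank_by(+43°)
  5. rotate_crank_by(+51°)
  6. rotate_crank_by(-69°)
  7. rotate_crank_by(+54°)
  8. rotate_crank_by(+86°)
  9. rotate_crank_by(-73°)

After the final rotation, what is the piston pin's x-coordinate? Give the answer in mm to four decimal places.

set_geometry: r = 12 mm, L = 240 mm, e = 15 mm; θ ← 0°
rotate_crank_by(-78°): θ ← 0° -78° = -78°
rotate_crank_by(-77°): θ ← -78° -77° = -155°
rotate_crank_by(+43°): θ ← -155° +43° = -112°
rotate_crank_by(+51°): θ ← -112° +51° = -61°
rotate_crank_by(-69°): θ ← -61° -69° = -130°
rotate_crank_by(+54°): θ ← -130° +54° = -76°
rotate_crank_by(+86°): θ ← -76° +86° = 10°
rotate_crank_by(-73°): θ ← 10° -73° = -63°
crank pin P = (r cos θ, r sin θ) = (5.447886, -10.692078)
h = r sin θ − e = -10.692078 − 15 = -25.692078
x = r cos θ + √(L² − h²) = 5.447886 + √(57600.0 − 660.0829) = 5.447886 + 238.620865 = 244.068751

244.0688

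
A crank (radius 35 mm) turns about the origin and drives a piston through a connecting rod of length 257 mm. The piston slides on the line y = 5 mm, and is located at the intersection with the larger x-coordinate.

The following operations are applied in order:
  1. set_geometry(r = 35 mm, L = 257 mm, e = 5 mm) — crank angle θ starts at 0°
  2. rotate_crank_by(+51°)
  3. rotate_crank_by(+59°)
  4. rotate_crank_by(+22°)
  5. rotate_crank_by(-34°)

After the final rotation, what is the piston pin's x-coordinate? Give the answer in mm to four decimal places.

set_geometry: r = 35 mm, L = 257 mm, e = 5 mm; θ ← 0°
rotate_crank_by(+51°): θ ← 0° +51° = 51°
rotate_crank_by(+59°): θ ← 51° +59° = 110°
rotate_crank_by(+22°): θ ← 110° +22° = 132°
rotate_crank_by(-34°): θ ← 132° -34° = 98°
crank pin P = (r cos θ, r sin θ) = (-4.871059, 34.659382)
h = r sin θ − e = 34.659382 − 5 = 29.659382
x = r cos θ + √(L² − h²) = -4.871059 + √(66049.0 − 879.6790) = -4.871059 + 255.282826 = 250.411767

250.4118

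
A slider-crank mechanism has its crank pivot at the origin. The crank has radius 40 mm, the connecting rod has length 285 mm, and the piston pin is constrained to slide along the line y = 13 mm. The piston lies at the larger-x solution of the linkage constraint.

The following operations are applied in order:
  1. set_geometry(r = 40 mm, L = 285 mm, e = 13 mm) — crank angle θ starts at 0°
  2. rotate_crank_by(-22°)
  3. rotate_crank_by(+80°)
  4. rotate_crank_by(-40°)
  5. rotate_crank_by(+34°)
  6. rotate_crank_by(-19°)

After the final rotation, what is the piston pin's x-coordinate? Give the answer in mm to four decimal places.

set_geometry: r = 40 mm, L = 285 mm, e = 13 mm; θ ← 0°
rotate_crank_by(-22°): θ ← 0° -22° = -22°
rotate_crank_by(+80°): θ ← -22° +80° = 58°
rotate_crank_by(-40°): θ ← 58° -40° = 18°
rotate_crank_by(+34°): θ ← 18° +34° = 52°
rotate_crank_by(-19°): θ ← 52° -19° = 33°
crank pin P = (r cos θ, r sin θ) = (33.546823, 21.785561)
h = r sin θ − e = 21.785561 − 13 = 8.785561
x = r cos θ + √(L² − h²) = 33.546823 + √(81225.0 − 77.1861) = 33.546823 + 284.864554 = 318.411376

318.4114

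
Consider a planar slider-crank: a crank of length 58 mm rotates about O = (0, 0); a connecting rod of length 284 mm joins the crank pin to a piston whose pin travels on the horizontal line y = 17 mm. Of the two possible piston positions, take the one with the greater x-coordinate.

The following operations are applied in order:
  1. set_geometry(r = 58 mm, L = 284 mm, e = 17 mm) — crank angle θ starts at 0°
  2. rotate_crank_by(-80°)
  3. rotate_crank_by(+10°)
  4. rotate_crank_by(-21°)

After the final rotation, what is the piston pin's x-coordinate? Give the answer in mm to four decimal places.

272.9080

set_geometry: r = 58 mm, L = 284 mm, e = 17 mm; θ ← 0°
rotate_crank_by(-80°): θ ← 0° -80° = -80°
rotate_crank_by(+10°): θ ← -80° +10° = -70°
rotate_crank_by(-21°): θ ← -70° -21° = -91°
crank pin P = (r cos θ, r sin θ) = (-1.012240, -57.991166)
h = r sin θ − e = -57.991166 − 17 = -74.991166
x = r cos θ + √(L² − h²) = -1.012240 + √(80656.0 − 5623.6750) = -1.012240 + 273.920289 = 272.908050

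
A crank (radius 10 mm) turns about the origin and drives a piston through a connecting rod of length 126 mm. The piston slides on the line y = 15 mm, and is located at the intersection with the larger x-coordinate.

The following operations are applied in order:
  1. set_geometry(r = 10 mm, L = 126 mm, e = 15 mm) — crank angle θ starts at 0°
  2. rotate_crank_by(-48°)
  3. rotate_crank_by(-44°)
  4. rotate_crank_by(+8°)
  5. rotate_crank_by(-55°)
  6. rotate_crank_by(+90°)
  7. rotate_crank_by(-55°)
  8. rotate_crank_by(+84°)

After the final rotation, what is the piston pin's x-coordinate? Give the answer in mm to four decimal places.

134.0432

set_geometry: r = 10 mm, L = 126 mm, e = 15 mm; θ ← 0°
rotate_crank_by(-48°): θ ← 0° -48° = -48°
rotate_crank_by(-44°): θ ← -48° -44° = -92°
rotate_crank_by(+8°): θ ← -92° +8° = -84°
rotate_crank_by(-55°): θ ← -84° -55° = -139°
rotate_crank_by(+90°): θ ← -139° +90° = -49°
rotate_crank_by(-55°): θ ← -49° -55° = -104°
rotate_crank_by(+84°): θ ← -104° +84° = -20°
crank pin P = (r cos θ, r sin θ) = (9.396926, -3.420201)
h = r sin θ − e = -3.420201 − 15 = -18.420201
x = r cos θ + √(L² − h²) = 9.396926 + √(15876.0 − 339.3038) = 9.396926 + 124.646284 = 134.043210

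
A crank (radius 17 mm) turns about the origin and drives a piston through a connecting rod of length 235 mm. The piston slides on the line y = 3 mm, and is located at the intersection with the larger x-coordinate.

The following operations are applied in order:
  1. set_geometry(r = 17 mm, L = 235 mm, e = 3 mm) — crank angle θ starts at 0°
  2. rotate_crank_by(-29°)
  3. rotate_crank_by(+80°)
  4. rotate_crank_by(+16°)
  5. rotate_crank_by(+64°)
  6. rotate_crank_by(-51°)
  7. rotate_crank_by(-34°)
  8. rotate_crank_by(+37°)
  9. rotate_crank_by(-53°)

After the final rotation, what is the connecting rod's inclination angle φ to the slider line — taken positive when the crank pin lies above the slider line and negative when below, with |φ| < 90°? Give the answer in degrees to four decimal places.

1.3411

set_geometry: r = 17 mm, L = 235 mm, e = 3 mm; θ ← 0°
rotate_crank_by(-29°): θ ← 0° -29° = -29°
rotate_crank_by(+80°): θ ← -29° +80° = 51°
rotate_crank_by(+16°): θ ← 51° +16° = 67°
rotate_crank_by(+64°): θ ← 67° +64° = 131°
rotate_crank_by(-51°): θ ← 131° -51° = 80°
rotate_crank_by(-34°): θ ← 80° -34° = 46°
rotate_crank_by(+37°): θ ← 46° +37° = 83°
rotate_crank_by(-53°): θ ← 83° -53° = 30°
crank pin P = (r cos θ, r sin θ) = (14.722432, 8.500000)
h = r sin θ − e = 8.500000 − 3 = 5.500000
sin φ = h / L = 5.500000 / 235 = 0.02340426
φ = arcsin(0.02340426) = 1.341088°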